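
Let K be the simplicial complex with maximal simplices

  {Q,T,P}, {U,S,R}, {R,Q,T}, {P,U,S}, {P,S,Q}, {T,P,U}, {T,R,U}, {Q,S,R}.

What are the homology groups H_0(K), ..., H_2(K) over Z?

H_0 ≅ Z,  H_1 = 0,  H_2 ≅ Z.

Take the total order P < Q < R < S < T < U on the vertex set. Then K (dimension 2) consists of the simplices:

  0-simplices (6): P, Q, R, S, T, U
  1-simplices (12): PQ, PS, PT, PU, QR, QS, QT, RS, RT, RU, SU, TU
  2-simplices (8): PQS, PQT, PSU, PTU, QRS, QRT, RSU, RTU

so the chain groups are C_0 ≅ Z^6, C_1 ≅ Z^12, C_2 ≅ Z^8.

Boundary ∂_1: C_1 → C_0 sends each edge [p,q] (with p < q) to q − p. For instance
  ∂PS = S − P.
As a 6×12 matrix over Z this has rank 5, with invariant factors (1,1,1,1,1).

Boundary ∂_2: C_2 → C_1 acts by ∂[p,q,r] = [q,r] − [p,r] + [p,q]. For instance
  ∂QRT = RT − QT + QR,
  ∂QRS = RS − QS + QR.
As a 12×8 matrix over Z this has rank 7, with invariant factors (1,1,1,1,1,1,1).

Now H_k = ker ∂_k / im ∂_{k+1}, so:

  H_0: rank C_0 − rank ∂_1 = 6 − 5 = 1, and the invariant factors of ∂_1 are all 1, so H_0 = Z.
  H_1: rank ker ∂_1 − rank ∂_2 = (12 − 5) − 7 = 0, and the invariant factors of ∂_2 are all 1, so H_1 = 0.
  H_2: rank ker ∂_2 − rank ∂_3 = (8 − 7) − 0 = 1, and there is no ∂_3, so H_2 = Z.

As a check, the Euler characteristic is 6 − 12 + 8 = 2, which agrees with 1 − 0 + 1 = 2.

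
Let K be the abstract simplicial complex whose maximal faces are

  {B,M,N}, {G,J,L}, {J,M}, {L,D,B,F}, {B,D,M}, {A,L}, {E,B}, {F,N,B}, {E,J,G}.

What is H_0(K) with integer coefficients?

Order the vertices as A < B < D < E < F < G < J < L < M < N. Listing each simplex with vertices in this order, K has dimension 3 with simplices:

  0-simplices (10): A, B, D, E, F, G, J, L, M, N
  1-simplices (19): AL, BD, BE, BF, BL, BM, BN, DF, DL, DM, EG, EJ, FL, FN, GJ, GL, JL, JM, MN
  2-simplices (9): BDF, BDL, BDM, BFL, BFN, BMN, DFL, EGJ, GJL
  3-simplices (1): BDFL

so the chain groups are C_0 ≅ Z^10, C_1 ≅ Z^19, C_2 ≅ Z^9, C_3 ≅ Z^1.

∂_1: C_1 → C_0 maps an edge to its endpoints' difference, ∂[p,q] = q − p.
The resulting 10×19 matrix has rank 9, and its Smith normal form has invariant factors (1,1,1,1,1,1,1,1,1).

Boundary ∂_2: C_2 → C_1 acts by ∂[p,q,r] = [q,r] − [p,r] + [p,q]. For instance
  ∂EGJ = GJ − EJ + EG,
  ∂GJL = JL − GL + GJ.
The 19×9 boundary matrix has rank 8 and Smith normal form diag(1,1,1,1,1,1,1,1).

∂_3: C_3 → C_2 sends each 3-simplex σ to the alternating sum Σ_i (−1)^i (σ with its i-th vertex removed). For instance
  ∂BDFL = DFL − BFL + BDL − BDF.
As a 9×1 matrix over Z this has rank 1, with invariant factors (1).

Now H_k = ker ∂_k / im ∂_{k+1}, so:

  H_0: rank C_0 − rank ∂_1 = 10 − 9 = 1, and the invariant factors of ∂_1 are all 1, so H_0 = Z.

H_0 ≅ Z.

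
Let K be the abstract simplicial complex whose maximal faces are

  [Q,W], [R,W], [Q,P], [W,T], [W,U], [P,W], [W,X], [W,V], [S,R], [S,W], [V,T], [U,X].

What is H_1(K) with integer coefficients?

Fix the vertex order P < Q < R < S < T < U < V < W < X and write every simplex with vertices in increasing order. Then dim K = 1 and the simplices of K are:

  0-simplices (9): P, Q, R, S, T, U, V, W, X
  1-simplices (12): PQ, PW, QW, RS, RW, SW, TV, TW, UW, UX, VW, WX

giving chain groups C_0 ≅ Z^9, C_1 ≅ Z^12.

∂_1: C_1 → C_0 is given by ∂[p,q] = [q] − [p]. For instance
  ∂QW = W − Q.
The resulting 9×12 matrix has rank 8, and its Smith normal form has invariant factors (1,1,1,1,1,1,1,1).

Computing H_k = (kernel of ∂_k) / (image of ∂_{k+1}):

  H_1: rank ker ∂_1 − rank ∂_2 = (12 − 8) − 0 = 4, and there is no ∂_2, so H_1 ≅ Z^4.

H_1 ≅ Z^4.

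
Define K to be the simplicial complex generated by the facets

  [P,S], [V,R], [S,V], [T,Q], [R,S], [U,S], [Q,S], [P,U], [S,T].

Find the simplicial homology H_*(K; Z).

K has 7 vertices, 9 edges.
rank ∂_0 = 0, rank ∂_1 = 6 ⇒ b_0 = 7 − 0 − 6 = 1; all invariant factors of ∂_1 are 1 so no torsion. So H_0 ≅ Z.
rank ∂_1 = 6, rank ∂_2 = 0 ⇒ b_1 = 9 − 6 − 0 = 3. So H_1 ≅ Z^3.

H_0 ≅ Z,  H_1 ≅ Z^3.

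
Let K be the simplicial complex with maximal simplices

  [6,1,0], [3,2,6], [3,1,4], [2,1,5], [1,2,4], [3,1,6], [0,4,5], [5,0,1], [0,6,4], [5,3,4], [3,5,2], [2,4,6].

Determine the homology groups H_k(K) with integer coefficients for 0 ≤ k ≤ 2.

H_0 ≅ Z,  H_1 ≅ Z/2,  H_2 = 0.

Fix the vertex order 0 < 1 < 2 < 3 < 4 < 5 < 6 and write every simplex with vertices in increasing order. Then dim K = 2 and the simplices of K are:

  0-simplices (7): [0], [1], [2], [3], [4], [5], [6]
  1-simplices (18): [0,1], [0,4], [0,5], [0,6], [1,2], [1,3], [1,4], [1,5], [1,6], [2,3], [2,4], [2,5], [2,6], [3,4], [3,5], [3,6], [4,5], [4,6]
  2-simplices (12): [0,1,5], [0,1,6], [0,4,5], [0,4,6], [1,2,4], [1,2,5], [1,3,4], [1,3,6], [2,3,5], [2,3,6], [2,4,6], [3,4,5]

Hence C_0 ≅ Z^7, C_1 ≅ Z^18, C_2 ≅ Z^12.

The boundary map ∂_1: C_1 → C_0 is given by ∂[p,q] = [q] − [p]. For instance
  ∂[1,5] = [5] − [1].
As a 7×18 matrix over Z this has rank 6, with invariant factors (1,1,1,1,1,1).

Boundary ∂_2: C_2 → C_1 acts by ∂[p,q,r] = [q,r] − [p,r] + [p,q]. For instance
  ∂[2,3,6] = [3,6] − [2,6] + [2,3],
  ∂[0,1,6] = [1,6] − [0,6] + [0,1].
The 18×12 boundary matrix has rank 12 and Smith normal form diag(1,1,1,1,1,1,1,1,1,1,1,2).

Now H_k = ker ∂_k / im ∂_{k+1}, so:

  H_0: rank C_0 − rank ∂_1 = 7 − 6 = 1, and the invariant factors of ∂_1 are all 1, so H_0 = Z.
  H_1: rank ker ∂_1 − rank ∂_2 = (18 − 6) − 12 = 0, and ∂_2 has invariant factor 2 > 1, so H_1 = Z/2.
  H_2: rank ker ∂_2 − rank ∂_3 = (12 − 12) − 0 = 0, and there is no ∂_3, so H_2 = 0.

As a check, the Euler characteristic is 7 − 18 + 12 = 1, which agrees with 1 − 0 + 0 = 1.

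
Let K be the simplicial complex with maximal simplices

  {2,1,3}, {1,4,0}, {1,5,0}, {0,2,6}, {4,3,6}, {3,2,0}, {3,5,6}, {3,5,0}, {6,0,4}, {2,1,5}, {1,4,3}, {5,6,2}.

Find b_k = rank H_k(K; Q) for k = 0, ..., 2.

We work with the vertex ordering 0 < 1 < 2 < 3 < 4 < 5 < 6. The simplices of K, each written with vertices in increasing order, are:

  0-simplices (7): [0], [1], [2], [3], [4], [5], [6]
  1-simplices (18): [0,1], [0,2], [0,3], [0,4], [0,5], [0,6], [1,2], [1,3], [1,4], [1,5], [2,3], [2,5], [2,6], [3,4], [3,5], [3,6], [4,6], [5,6]
  2-simplices (12): [0,1,4], [0,1,5], [0,2,3], [0,2,6], [0,3,5], [0,4,6], [1,2,3], [1,2,5], [1,3,4], [2,5,6], [3,4,6], [3,5,6]

so the chain groups are C_0 ≅ Z^7, C_1 ≅ Z^18, C_2 ≅ Z^12.

Boundary ∂_1: C_1 → C_0 maps an edge to its endpoints' difference, ∂[p,q] = q − p. For instance
  ∂[2,3] = [3] − [2].
The 7×18 boundary matrix has rank 6 and Smith normal form diag(1,1,1,1,1,1).

Boundary ∂_2: C_2 → C_1 maps a triangle to the signed sum of its edges. For instance
  ∂[2,5,6] = [5,6] − [2,6] + [2,5],
  ∂[0,3,5] = [3,5] − [0,5] + [0,3].
The 18×12 boundary matrix has rank 12 and Smith normal form diag(1,1,1,1,1,1,1,1,1,1,1,2).

Reading off H_k = ker ∂_k / im ∂_{k+1}:

  H_0: rank C_0 − rank ∂_1 = 7 − 6 = 1, and the invariant factors of ∂_1 are all 1, so H_0 ≅ Z.
  H_1: rank ker ∂_1 − rank ∂_2 = (18 − 6) − 12 = 0, and ∂_2 has invariant factor 2 > 1, so H_1 ≅ Z/2Z.
  H_2: rank ker ∂_2 − rank ∂_3 = (12 − 12) − 0 = 0, and there is no ∂_3, so H_2 ≅ 0.

Hence the Betti numbers are b_0 = 1, b_1 = 0, b_2 = 0.

b_0 = 1, b_1 = 0, b_2 = 0.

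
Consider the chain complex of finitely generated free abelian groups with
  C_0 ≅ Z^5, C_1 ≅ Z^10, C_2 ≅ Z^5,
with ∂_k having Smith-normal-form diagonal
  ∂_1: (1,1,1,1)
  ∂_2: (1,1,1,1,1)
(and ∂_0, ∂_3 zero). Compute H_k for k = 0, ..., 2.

H_0 ≅ Z,  H_1 ≅ Z,  H_2 = 0.

H_0: b_0 = 5 − 0 − 4 = 1; torsion from ∂_1 factors > 1: none. So H_0 ≅ Z.
H_1: b_1 = 10 − 4 − 5 = 1; torsion from ∂_2 factors > 1: none. So H_1 ≅ Z.
H_2: b_2 = 5 − 5 − 0 = 0; torsion from ∂_3 factors > 1: none. So H_2 ≅ 0.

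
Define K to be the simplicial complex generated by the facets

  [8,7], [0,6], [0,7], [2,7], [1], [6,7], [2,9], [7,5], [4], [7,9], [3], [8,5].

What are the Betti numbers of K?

Take the total order 0 < 1 < 2 < 3 < 4 < 5 < 6 < 7 < 8 < 9 on the vertex set. Then K (dimension 1) consists of the simplices:

  0-simplices (10): [0], [1], [2], [3], [4], [5], [6], [7], [8], [9]
  1-simplices (9): [0,6], [0,7], [2,7], [2,9], [5,7], [5,8], [6,7], [7,8], [7,9]

giving chain groups C_0 ≅ Z^10, C_1 ≅ Z^9.

∂_1: C_1 → C_0 is given by ∂[p,q] = [q] − [p]. For instance
  ∂[6,7] = [7] − [6].
The 10×9 boundary matrix has rank 6 and Smith normal form diag(1,1,1,1,1,1).

Computing H_k = (kernel of ∂_k) / (image of ∂_{k+1}):

  H_0: rank C_0 − rank ∂_1 = 10 − 6 = 4, and the invariant factors of ∂_1 are all 1, so H_0 = Z^4.
  H_1: rank ker ∂_1 − rank ∂_2 = (9 − 6) − 0 = 3, and there is no ∂_2, so H_1 = Z^3.

As a check, the Euler characteristic is 10 − 9 = 1, which agrees with 4 − 3 = 1.

Hence the Betti numbers are b_0 = 4, b_1 = 3.

b_0 = 4, b_1 = 3.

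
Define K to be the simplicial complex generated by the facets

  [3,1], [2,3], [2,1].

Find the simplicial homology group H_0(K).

H_0 = Z.

Fix the vertex order 1 < 2 < 3 and write every simplex with vertices in increasing order. Then dim K = 1 and the simplices of K are:

  0-simplices (3): [1], [2], [3]
  1-simplices (3): [1,2], [1,3], [2,3]

Hence C_0 ≅ Z^3, C_1 ≅ Z^3.

The boundary map ∂_1: C_1 → C_0 is given by ∂[p,q] = [q] − [p]. For instance
  ∂[1,3] = [3] − [1].
As a 3×3 matrix over Z this has rank 2, with invariant factors (1,1).

Now H_k = ker ∂_k / im ∂_{k+1}, so:

  H_0: rank C_0 − rank ∂_1 = 3 − 2 = 1, and the invariant factors of ∂_1 are all 1, so H_0 ≅ Z.

(K is a triangulation of the circle S^1.)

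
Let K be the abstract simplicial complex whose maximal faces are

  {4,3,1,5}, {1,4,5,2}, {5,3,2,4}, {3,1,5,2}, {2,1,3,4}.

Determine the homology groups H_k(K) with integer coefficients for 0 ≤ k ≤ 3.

Take the total order 1 < 2 < 3 < 4 < 5 on the vertex set. Then K (dimension 3) consists of the simplices:

  0-simplices (5): [1], [2], [3], [4], [5]
  1-simplices (10): [1,2], [1,3], [1,4], [1,5], [2,3], [2,4], [2,5], [3,4], [3,5], [4,5]
  2-simplices (10): [1,2,3], [1,2,4], [1,2,5], [1,3,4], [1,3,5], [1,4,5], [2,3,4], [2,3,5], [2,4,5], [3,4,5]
  3-simplices (5): [1,2,3,4], [1,2,3,5], [1,2,4,5], [1,3,4,5], [2,3,4,5]

Hence C_0 ≅ Z^5, C_1 ≅ Z^10, C_2 ≅ Z^10, C_3 ≅ Z^5.

Boundary ∂_1: C_1 → C_0 is given by ∂[p,q] = [q] − [p]. For instance
  ∂[4,5] = [5] − [4].
As a 5×10 matrix over Z this has rank 4, with invariant factors (1,1,1,1).

∂_2: C_2 → C_1 acts by ∂[p,q,r] = [q,r] − [p,r] + [p,q]. For instance
  ∂[2,4,5] = [4,5] − [2,5] + [2,4],
  ∂[1,2,4] = [2,4] − [1,4] + [1,2].
As a 10×10 matrix over Z this has rank 6, with invariant factors (1,1,1,1,1,1).

∂_3: C_3 → C_2 sends each 3-simplex σ to the alternating sum Σ_i (−1)^i (σ with its i-th vertex removed). For instance
  ∂[1,2,4,5] = [2,4,5] − [1,4,5] + [1,2,5] − [1,2,4],
  ∂[2,3,4,5] = [3,4,5] − [2,4,5] + [2,3,5] − [2,3,4].
The resulting 10×5 matrix has rank 4, and its Smith normal form has invariant factors (1,1,1,1).

Now H_k = ker ∂_k / im ∂_{k+1}, so:

  H_0: rank C_0 − rank ∂_1 = 5 − 4 = 1, and the invariant factors of ∂_1 are all 1, so H_0 ≅ Z.
  H_1: rank ker ∂_1 − rank ∂_2 = (10 − 4) − 6 = 0, and the invariant factors of ∂_2 are all 1, so H_1 ≅ 0.
  H_2: rank ker ∂_2 − rank ∂_3 = (10 − 6) − 4 = 0, and the invariant factors of ∂_3 are all 1, so H_2 ≅ 0.
  H_3: rank ker ∂_3 − rank ∂_4 = (5 − 4) − 0 = 1, and there is no ∂_4, so H_3 ≅ Z.

As a check, the Euler characteristic is 5 − 10 + 10 − 5 = 0, which agrees with 1 − 0 + 0 − 1 = 0.

H_0 ≅ Z,  H_1 = 0,  H_2 = 0,  H_3 ≅ Z.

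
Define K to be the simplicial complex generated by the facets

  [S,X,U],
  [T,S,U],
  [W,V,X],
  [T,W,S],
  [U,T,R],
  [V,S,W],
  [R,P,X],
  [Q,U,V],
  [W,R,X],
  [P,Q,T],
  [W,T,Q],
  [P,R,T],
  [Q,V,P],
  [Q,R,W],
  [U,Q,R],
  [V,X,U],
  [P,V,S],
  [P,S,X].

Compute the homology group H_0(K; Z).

H_0 ≅ Z.

K has 9 vertices, 27 edges, 18 triangles.
rank ∂_0 = 0, rank ∂_1 = 8 ⇒ b_0 = 9 − 0 − 8 = 1; all invariant factors of ∂_1 are 1 so no torsion. So H_0 = Z.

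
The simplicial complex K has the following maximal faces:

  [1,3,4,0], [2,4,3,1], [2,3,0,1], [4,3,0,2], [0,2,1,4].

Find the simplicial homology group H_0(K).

H_0 = Z.

We work with the vertex ordering 0 < 1 < 2 < 3 < 4. The simplices of K, each written with vertices in increasing order, are:

  0-simplices (5): [0], [1], [2], [3], [4]
  1-simplices (10): [0,1], [0,2], [0,3], [0,4], [1,2], [1,3], [1,4], [2,3], [2,4], [3,4]
  2-simplices (10): [0,1,2], [0,1,3], [0,1,4], [0,2,3], [0,2,4], [0,3,4], [1,2,3], [1,2,4], [1,3,4], [2,3,4]
  3-simplices (5): [0,1,2,3], [0,1,2,4], [0,1,3,4], [0,2,3,4], [1,2,3,4]

so the chain groups are C_0 ≅ Z^5, C_1 ≅ Z^10, C_2 ≅ Z^10, C_3 ≅ Z^5.

∂_1: C_1 → C_0 is given by ∂[p,q] = [q] − [p].
The 5×10 boundary matrix has rank 4 and Smith normal form diag(1,1,1,1).

The boundary map ∂_2: C_2 → C_1 acts by ∂[p,q,r] = [q,r] − [p,r] + [p,q]. For instance
  ∂[2,3,4] = [3,4] − [2,4] + [2,3],
  ∂[1,2,3] = [2,3] − [1,3] + [1,2].
The 10×10 boundary matrix has rank 6 and Smith normal form diag(1,1,1,1,1,1).

Boundary ∂_3: C_3 → C_2 sends each 3-simplex σ to the alternating sum Σ_i (−1)^i (σ with its i-th vertex removed). For instance
  ∂[0,1,3,4] = [1,3,4] − [0,3,4] + [0,1,4] − [0,1,3],
  ∂[0,1,2,3] = [1,2,3] − [0,2,3] + [0,1,3] − [0,1,2].
The resulting 10×5 matrix has rank 4, and its Smith normal form has invariant factors (1,1,1,1).

Computing H_k = (kernel of ∂_k) / (image of ∂_{k+1}):

  H_0: rank C_0 − rank ∂_1 = 5 − 4 = 1, and the invariant factors of ∂_1 are all 1, so H_0 = Z.

(K is a triangulation of the 3-sphere S^3.)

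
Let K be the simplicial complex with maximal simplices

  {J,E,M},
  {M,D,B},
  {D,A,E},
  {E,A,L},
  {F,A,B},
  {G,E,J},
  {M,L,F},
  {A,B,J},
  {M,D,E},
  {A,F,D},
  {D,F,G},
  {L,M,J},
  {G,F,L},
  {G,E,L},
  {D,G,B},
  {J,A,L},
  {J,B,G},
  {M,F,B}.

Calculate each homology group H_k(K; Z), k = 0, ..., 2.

H_0 ≅ Z,  H_1 ≅ Z ⊕ Z/2,  H_2 = 0.

K has 9 vertices, 27 edges, 18 triangles.
rank ∂_0 = 0, rank ∂_1 = 8 ⇒ b_0 = 9 − 0 − 8 = 1; all invariant factors of ∂_1 are 1 so no torsion. So H_0 ≅ Z.
rank ∂_1 = 8, rank ∂_2 = 18 ⇒ b_1 = 27 − 8 − 18 = 1; ∂_2 has invariant factor(s) [2] giving torsion. So H_1 ≅ Z ⊕ Z/2.
rank ∂_2 = 18, rank ∂_3 = 0 ⇒ b_2 = 18 − 18 − 0 = 0. So H_2 ≅ 0.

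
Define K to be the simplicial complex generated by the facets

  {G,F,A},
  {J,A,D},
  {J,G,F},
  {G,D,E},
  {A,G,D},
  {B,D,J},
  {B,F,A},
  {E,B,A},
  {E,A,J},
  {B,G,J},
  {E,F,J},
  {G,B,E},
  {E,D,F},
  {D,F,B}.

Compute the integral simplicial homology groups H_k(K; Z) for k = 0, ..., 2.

H_0 ≅ Z,  H_1 ≅ Z^2,  H_2 ≅ Z.

Take the total order A < B < D < E < F < G < J on the vertex set. Then K (dimension 2) consists of the simplices:

  0-simplices (7): A, B, D, E, F, G, J
  1-simplices (21): AB, AD, AE, AF, AG, AJ, BD, BE, BF, BG, BJ, DE, DF, DG, DJ, EF, EG, EJ, FG, FJ, GJ
  2-simplices (14): ABE, ABF, ADG, ADJ, AEJ, AFG, BDF, BDJ, BEG, BGJ, DEF, DEG, EFJ, FGJ

so the chain groups are C_0 ≅ Z^7, C_1 ≅ Z^21, C_2 ≅ Z^14.

The boundary map ∂_1: C_1 → C_0 is given by ∂[p,q] = [q] − [p]. For instance
  ∂BD = D − B.
The 7×21 boundary matrix has rank 6 and Smith normal form diag(1,1,1,1,1,1).

∂_2: C_2 → C_1 sends each 2-simplex [p,q,r] to [q,r] − [p,r] + [p,q]. For instance
  ∂AEJ = EJ − AJ + AE,
  ∂ABE = BE − AE + AB.
The 21×14 boundary matrix has rank 13 and Smith normal form diag(1,1,1,1,1,1,1,1,1,1,1,1,1).

Now H_k = ker ∂_k / im ∂_{k+1}, so:

  H_0: rank C_0 − rank ∂_1 = 7 − 6 = 1, and the invariant factors of ∂_1 are all 1, so H_0 ≅ Z.
  H_1: rank ker ∂_1 − rank ∂_2 = (21 − 6) − 13 = 2, and the invariant factors of ∂_2 are all 1, so H_1 ≅ Z^2.
  H_2: rank ker ∂_2 − rank ∂_3 = (14 − 13) − 0 = 1, and there is no ∂_3, so H_2 ≅ Z.

As a check, the Euler characteristic is 7 − 21 + 14 = 0, which agrees with 1 − 2 + 1 = 0.
(K is a triangulation of the torus T^2.)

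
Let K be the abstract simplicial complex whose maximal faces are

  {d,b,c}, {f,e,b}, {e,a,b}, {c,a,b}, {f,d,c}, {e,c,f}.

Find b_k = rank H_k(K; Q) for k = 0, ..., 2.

Fix the vertex order a < b < c < d < e < f and write every simplex with vertices in increasing order. Then dim K = 2 and the simplices of K are:

  0-simplices (6): a, b, c, d, e, f
  1-simplices (12): ab, ac, ae, bc, bd, be, bf, cd, ce, cf, df, ef
  2-simplices (6): abc, abe, bcd, bef, cdf, cef

Hence C_0 ≅ Z^6, C_1 ≅ Z^12, C_2 ≅ Z^6.

Boundary ∂_1: C_1 → C_0 sends each edge [p,q] (with p < q) to q − p. For instance
  ∂ab = b − a.
As a 6×12 matrix over Z this has rank 5, with invariant factors (1,1,1,1,1).

∂_2: C_2 → C_1 maps a triangle to the signed sum of its edges. For instance
  ∂abe = be − ae + ab,
  ∂bcd = cd − bd + bc.
The 12×6 boundary matrix has rank 6 and Smith normal form diag(1,1,1,1,1,1).

Reading off H_k = ker ∂_k / im ∂_{k+1}:

  H_0: rank C_0 − rank ∂_1 = 6 − 5 = 1, and the invariant factors of ∂_1 are all 1, so H_0 ≅ Z.
  H_1: rank ker ∂_1 − rank ∂_2 = (12 − 5) − 6 = 1, and the invariant factors of ∂_2 are all 1, so H_1 ≅ Z.
  H_2: rank ker ∂_2 − rank ∂_3 = (6 − 6) − 0 = 0, and there is no ∂_3, so H_2 ≅ 0.

Hence the Betti numbers are b_0 = 1, b_1 = 1, b_2 = 0.

b_0 = 1, b_1 = 1, b_2 = 0.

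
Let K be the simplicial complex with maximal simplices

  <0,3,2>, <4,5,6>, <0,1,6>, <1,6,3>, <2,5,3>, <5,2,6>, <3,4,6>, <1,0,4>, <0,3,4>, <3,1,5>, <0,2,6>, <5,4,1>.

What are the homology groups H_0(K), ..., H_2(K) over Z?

We work with the vertex ordering 0 < 1 < 2 < 3 < 4 < 5 < 6. The simplices of K, each written with vertices in increasing order, are:

  0-simplices (7): [0], [1], [2], [3], [4], [5], [6]
  1-simplices (18): [0,1], [0,2], [0,3], [0,4], [0,6], [1,3], [1,4], [1,5], [1,6], [2,3], [2,5], [2,6], [3,4], [3,5], [3,6], [4,5], [4,6], [5,6]
  2-simplices (12): [0,1,4], [0,1,6], [0,2,3], [0,2,6], [0,3,4], [1,3,5], [1,3,6], [1,4,5], [2,3,5], [2,5,6], [3,4,6], [4,5,6]

Hence C_0 ≅ Z^7, C_1 ≅ Z^18, C_2 ≅ Z^12.

The boundary map ∂_1: C_1 → C_0 maps an edge to its endpoints' difference, ∂[p,q] = q − p. For instance
  ∂[0,3] = [3] − [0].
The resulting 7×18 matrix has rank 6, and its Smith normal form has invariant factors (1,1,1,1,1,1).

∂_2: C_2 → C_1 acts by ∂[p,q,r] = [q,r] − [p,r] + [p,q]. For instance
  ∂[0,1,4] = [1,4] − [0,4] + [0,1],
  ∂[2,3,5] = [3,5] − [2,5] + [2,3].
The 18×12 boundary matrix has rank 12 and Smith normal form diag(1,1,1,1,1,1,1,1,1,1,1,2).

From H_k ≅ ker(∂_k) / im(∂_{k+1}) we obtain:

  H_0: rank C_0 − rank ∂_1 = 7 − 6 = 1, and the invariant factors of ∂_1 are all 1, so H_0 ≅ Z.
  H_1: rank ker ∂_1 − rank ∂_2 = (18 − 6) − 12 = 0, and ∂_2 has invariant factor 2 > 1, so H_1 ≅ Z/2Z.
  H_2: rank ker ∂_2 − rank ∂_3 = (12 − 12) − 0 = 0, and there is no ∂_3, so H_2 ≅ 0.

As a check, the Euler characteristic is 7 − 18 + 12 = 1, which agrees with 1 − 0 + 0 = 1.

H_0 = Z,  H_1 = Z/2Z,  H_2 = 0.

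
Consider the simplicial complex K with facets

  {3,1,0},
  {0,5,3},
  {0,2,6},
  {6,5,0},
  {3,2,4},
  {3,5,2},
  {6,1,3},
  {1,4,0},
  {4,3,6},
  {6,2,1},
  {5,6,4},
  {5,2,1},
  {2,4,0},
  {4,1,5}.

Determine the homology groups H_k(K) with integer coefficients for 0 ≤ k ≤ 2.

Fix the vertex order 0 < 1 < 2 < 3 < 4 < 5 < 6 and write every simplex with vertices in increasing order. Then dim K = 2 and the simplices of K are:

  0-simplices (7): [0], [1], [2], [3], [4], [5], [6]
  1-simplices (21): [0,1], [0,2], [0,3], [0,4], [0,5], [0,6], [1,2], [1,3], [1,4], [1,5], [1,6], [2,3], [2,4], [2,5], [2,6], [3,4], [3,5], [3,6], [4,5], [4,6], [5,6]
  2-simplices (14): [0,1,3], [0,1,4], [0,2,4], [0,2,6], [0,3,5], [0,5,6], [1,2,5], [1,2,6], [1,3,6], [1,4,5], [2,3,4], [2,3,5], [3,4,6], [4,5,6]

Hence C_0 ≅ Z^7, C_1 ≅ Z^21, C_2 ≅ Z^14.

Boundary ∂_1: C_1 → C_0 sends each edge [p,q] (with p < q) to q − p. For instance
  ∂[0,3] = [3] − [0].
The resulting 7×21 matrix has rank 6, and its Smith normal form has invariant factors (1,1,1,1,1,1).

Boundary ∂_2: C_2 → C_1 acts by ∂[p,q,r] = [q,r] − [p,r] + [p,q]. For instance
  ∂[3,4,6] = [4,6] − [3,6] + [3,4],
  ∂[0,5,6] = [5,6] − [0,6] + [0,5].
The 21×14 boundary matrix has rank 13 and Smith normal form diag(1,1,1,1,1,1,1,1,1,1,1,1,1).

Reading off H_k = ker ∂_k / im ∂_{k+1}:

  H_0: rank C_0 − rank ∂_1 = 7 − 6 = 1, and the invariant factors of ∂_1 are all 1, so H_0 = Z.
  H_1: rank ker ∂_1 − rank ∂_2 = (21 − 6) − 13 = 2, and the invariant factors of ∂_2 are all 1, so H_1 = Z^2.
  H_2: rank ker ∂_2 − rank ∂_3 = (14 − 13) − 0 = 1, and there is no ∂_3, so H_2 = Z.

As a check, the Euler characteristic is 7 − 21 + 14 = 0, which agrees with 1 − 2 + 1 = 0.

H_0 ≅ Z,  H_1 ≅ Z^2,  H_2 ≅ Z.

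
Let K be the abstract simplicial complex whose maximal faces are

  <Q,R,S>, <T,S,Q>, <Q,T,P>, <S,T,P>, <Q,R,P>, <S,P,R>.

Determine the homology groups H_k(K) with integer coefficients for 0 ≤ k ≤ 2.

H_0 = Z,  H_1 = 0,  H_2 = Z.

K has 5 vertices, 9 edges, 6 triangles.
rank ∂_0 = 0, rank ∂_1 = 4 ⇒ b_0 = 5 − 0 − 4 = 1; all invariant factors of ∂_1 are 1 so no torsion. So H_0 = Z.
rank ∂_1 = 4, rank ∂_2 = 5 ⇒ b_1 = 9 − 4 − 5 = 0; all invariant factors of ∂_2 are 1 so no torsion. So H_1 = 0.
rank ∂_2 = 5, rank ∂_3 = 0 ⇒ b_2 = 6 − 5 − 0 = 1. So H_2 = Z.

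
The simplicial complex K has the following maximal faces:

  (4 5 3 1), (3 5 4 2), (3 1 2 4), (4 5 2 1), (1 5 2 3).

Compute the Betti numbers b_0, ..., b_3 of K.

b_0 = 1, b_1 = 0, b_2 = 0, b_3 = 1.

Fix the vertex order 1 < 2 < 3 < 4 < 5 and write every simplex with vertices in increasing order. Then dim K = 3 and the simplices of K are:

  0-simplices (5): [1], [2], [3], [4], [5]
  1-simplices (10): [1,2], [1,3], [1,4], [1,5], [2,3], [2,4], [2,5], [3,4], [3,5], [4,5]
  2-simplices (10): [1,2,3], [1,2,4], [1,2,5], [1,3,4], [1,3,5], [1,4,5], [2,3,4], [2,3,5], [2,4,5], [3,4,5]
  3-simplices (5): [1,2,3,4], [1,2,3,5], [1,2,4,5], [1,3,4,5], [2,3,4,5]

giving chain groups C_0 ≅ Z^5, C_1 ≅ Z^10, C_2 ≅ Z^10, C_3 ≅ Z^5.

Boundary ∂_1: C_1 → C_0 sends each edge [p,q] (with p < q) to q − p. For instance
  ∂[2,3] = [3] − [2].
This gives a 5×10 integer matrix of rank 4; reducing to Smith normal form yields diagonal entries (1,1,1,1).

∂_2: C_2 → C_1 sends each 2-simplex [p,q,r] to [q,r] − [p,r] + [p,q]. For instance
  ∂[2,3,5] = [3,5] − [2,5] + [2,3],
  ∂[1,4,5] = [4,5] − [1,5] + [1,4].
The resulting 10×10 matrix has rank 6, and its Smith normal form has invariant factors (1,1,1,1,1,1).

The boundary map ∂_3: C_3 → C_2 sends each 3-simplex σ to the alternating sum Σ_i (−1)^i (σ with its i-th vertex removed). For instance
  ∂[2,3,4,5] = [3,4,5] − [2,4,5] + [2,3,5] − [2,3,4],
  ∂[1,2,3,5] = [2,3,5] − [1,3,5] + [1,2,5] − [1,2,3].
The resulting 10×5 matrix has rank 4, and its Smith normal form has invariant factors (1,1,1,1).

From H_k ≅ ker(∂_k) / im(∂_{k+1}) we obtain:

  H_0: rank C_0 − rank ∂_1 = 5 − 4 = 1, and the invariant factors of ∂_1 are all 1, so H_0 = Z.
  H_1: rank ker ∂_1 − rank ∂_2 = (10 − 4) − 6 = 0, and the invariant factors of ∂_2 are all 1, so H_1 = 0.
  H_2: rank ker ∂_2 − rank ∂_3 = (10 − 6) − 4 = 0, and the invariant factors of ∂_3 are all 1, so H_2 = 0.
  H_3: rank ker ∂_3 − rank ∂_4 = (5 − 4) − 0 = 1, and there is no ∂_4, so H_3 = Z.

As a check, the Euler characteristic is 5 − 10 + 10 − 5 = 0, which agrees with 1 − 0 + 0 − 1 = 0.
(K is a triangulation of the 3-sphere S^3.)

Hence the Betti numbers are b_0 = 1, b_1 = 0, b_2 = 0, b_3 = 1.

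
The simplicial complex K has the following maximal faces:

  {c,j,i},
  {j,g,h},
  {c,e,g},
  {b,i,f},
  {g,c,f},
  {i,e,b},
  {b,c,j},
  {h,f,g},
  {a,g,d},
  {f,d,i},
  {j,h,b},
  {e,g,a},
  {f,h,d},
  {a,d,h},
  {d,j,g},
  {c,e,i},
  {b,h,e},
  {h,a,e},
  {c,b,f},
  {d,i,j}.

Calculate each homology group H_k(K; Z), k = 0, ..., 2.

H_0 = Z,  H_1 = Z ⊕ Z/2Z,  H_2 = 0.

Fix the vertex order a < b < c < d < e < f < g < h < i < j and write every simplex with vertices in increasing order. Then dim K = 2 and the simplices of K are:

  0-simplices (10): a, b, c, d, e, f, g, h, i, j
  1-simplices (30): ad, ae, ag, ah, bc, be, bf, bh, bi, bj, ce, cf, cg, ci, cj, df, dg, dh, di, dj, eg, eh, ei, fg, fh, fi, gh, gj, hj, ij
  2-simplices (20): adg, adh, aeg, aeh, bcf, bcj, beh, bei, bfi, bhj, ceg, cei, cfg, cij, dfh, dfi, dgj, dij, fgh, ghj

Hence C_0 ≅ Z^10, C_1 ≅ Z^30, C_2 ≅ Z^20.

∂_1: C_1 → C_0 maps an edge to its endpoints' difference, ∂[p,q] = q − p.
As a 10×30 matrix over Z this has rank 9, with invariant factors (1,1,1,1,1,1,1,1,1).

∂_2: C_2 → C_1 maps a triangle to the signed sum of its edges. For instance
  ∂bei = ei − bi + be,
  ∂dij = ij − dj + di.
This gives a 30×20 integer matrix of rank 20; reducing to Smith normal form yields diagonal entries (1,1,1,1,1,1,1,1,1,1,1,1,1,1,1,1,1,1,1,2).

Reading off H_k = ker ∂_k / im ∂_{k+1}:

  H_0: rank C_0 − rank ∂_1 = 10 − 9 = 1, and the invariant factors of ∂_1 are all 1, so H_0 ≅ Z.
  H_1: rank ker ∂_1 − rank ∂_2 = (30 − 9) − 20 = 1, and ∂_2 has invariant factor 2 > 1, so H_1 ≅ Z ⊕ Z/2Z.
  H_2: rank ker ∂_2 − rank ∂_3 = (20 − 20) − 0 = 0, and there is no ∂_3, so H_2 ≅ 0.

As a check, the Euler characteristic is 10 − 30 + 20 = 0, which agrees with 1 − 1 + 0 = 0.
(K is a triangulation of the Klein bottle.)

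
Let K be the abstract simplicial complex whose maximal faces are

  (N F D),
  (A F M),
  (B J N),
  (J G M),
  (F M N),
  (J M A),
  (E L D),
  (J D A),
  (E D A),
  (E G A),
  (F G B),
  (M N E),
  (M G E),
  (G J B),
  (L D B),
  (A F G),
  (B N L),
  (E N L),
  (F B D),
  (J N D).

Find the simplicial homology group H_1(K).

Fix the vertex order A < B < D < E < F < G < J < L < M < N and write every simplex with vertices in increasing order. Then dim K = 2 and the simplices of K are:

  0-simplices (10): A, B, D, E, F, G, J, L, M, N
  1-simplices (30): AD, AE, AF, AG, AJ, AM, BD, BF, BG, BJ, BL, BN, DE, DF, DJ, DL, DN, EG, EL, EM, EN, FG, FM, FN, GJ, GM, JM, JN, LN, MN
  2-simplices (20): ADE, ADJ, AEG, AFG, AFM, AJM, BDF, BDL, BFG, BGJ, BJN, BLN, DEL, DFN, DJN, EGM, ELN, EMN, FMN, GJM

Hence C_0 ≅ Z^10, C_1 ≅ Z^30, C_2 ≅ Z^20.

Boundary ∂_1: C_1 → C_0 maps an edge to its endpoints' difference, ∂[p,q] = q − p.
The 10×30 boundary matrix has rank 9 and Smith normal form diag(1,1,1,1,1,1,1,1,1).

Boundary ∂_2: C_2 → C_1 maps a triangle to the signed sum of its edges. For instance
  ∂AFM = FM − AM + AF,
  ∂AEG = EG − AG + AE.
The 30×20 boundary matrix has rank 20 and Smith normal form diag(1,1,1,1,1,1,1,1,1,1,1,1,1,1,1,1,1,1,1,2).

From H_k ≅ ker(∂_k) / im(∂_{k+1}) we obtain:

  H_1: rank ker ∂_1 − rank ∂_2 = (30 − 9) − 20 = 1, and ∂_2 has invariant factor 2 > 1, so H_1 ≅ Z × Z/2.

H_1 ≅ Z × Z/2.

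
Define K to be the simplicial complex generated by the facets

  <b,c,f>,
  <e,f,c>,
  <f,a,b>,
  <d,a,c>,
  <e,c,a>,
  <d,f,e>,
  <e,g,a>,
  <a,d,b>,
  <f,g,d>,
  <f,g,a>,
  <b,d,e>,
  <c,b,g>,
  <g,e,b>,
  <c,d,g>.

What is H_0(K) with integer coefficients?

Fix the vertex order a < b < c < d < e < f < g and write every simplex with vertices in increasing order. Then dim K = 2 and the simplices of K are:

  0-simplices (7): a, b, c, d, e, f, g
  1-simplices (21): ab, ac, ad, ae, af, ag, bc, bd, be, bf, bg, cd, ce, cf, cg, de, df, dg, ef, eg, fg
  2-simplices (14): abd, abf, acd, ace, aeg, afg, bcf, bcg, bde, beg, cdg, cef, def, dfg

Hence C_0 ≅ Z^7, C_1 ≅ Z^21, C_2 ≅ Z^14.

The boundary map ∂_1: C_1 → C_0 maps an edge to its endpoints' difference, ∂[p,q] = q − p.
This gives a 7×21 integer matrix of rank 6; reducing to Smith normal form yields diagonal entries (1,1,1,1,1,1).

The boundary map ∂_2: C_2 → C_1 sends each 2-simplex [p,q,r] to [q,r] − [p,r] + [p,q]. For instance
  ∂dfg = fg − dg + df,
  ∂abf = bf − af + ab.
The resulting 21×14 matrix has rank 13, and its Smith normal form has invariant factors (1,1,1,1,1,1,1,1,1,1,1,1,1).

From H_k ≅ ker(∂_k) / im(∂_{k+1}) we obtain:

  H_0: rank C_0 − rank ∂_1 = 7 − 6 = 1, and the invariant factors of ∂_1 are all 1, so H_0 = Z.

H_0 ≅ Z.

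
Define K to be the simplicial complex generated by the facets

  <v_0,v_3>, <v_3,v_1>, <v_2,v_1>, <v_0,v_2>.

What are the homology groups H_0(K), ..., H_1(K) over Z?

Fix the vertex order v_0 < v_1 < v_2 < v_3 and write every simplex with vertices in increasing order. Then dim K = 1 and the simplices of K are:

  0-simplices (4): [v_0], [v_1], [v_2], [v_3]
  1-simplices (4): [v_0,v_2], [v_0,v_3], [v_1,v_2], [v_1,v_3]

so the chain groups are C_0 ≅ Z^4, C_1 ≅ Z^4.

Boundary ∂_1: C_1 → C_0 sends each edge [p,q] (with p < q) to q − p.
This gives a 4×4 integer matrix of rank 3; reducing to Smith normal form yields diagonal entries (1,1,1).

Computing H_k = (kernel of ∂_k) / (image of ∂_{k+1}):

  H_0: rank C_0 − rank ∂_1 = 4 − 3 = 1, and the invariant factors of ∂_1 are all 1, so H_0 ≅ Z.
  H_1: rank ker ∂_1 − rank ∂_2 = (4 − 3) − 0 = 1, and there is no ∂_2, so H_1 ≅ Z.

As a check, the Euler characteristic is 4 − 4 = 0, which agrees with 1 − 1 = 0.
(K is a triangulation of the circle S^1.)

H_0 ≅ Z,  H_1 ≅ Z.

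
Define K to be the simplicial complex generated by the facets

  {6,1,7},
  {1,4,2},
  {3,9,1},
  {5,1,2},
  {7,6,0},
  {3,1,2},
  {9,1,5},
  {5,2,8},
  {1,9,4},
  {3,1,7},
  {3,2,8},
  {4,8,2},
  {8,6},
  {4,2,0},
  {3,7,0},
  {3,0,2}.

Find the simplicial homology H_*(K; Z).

We work with the vertex ordering 0 < 1 < 2 < 3 < 4 < 5 < 6 < 7 < 8 < 9. The simplices of K, each written with vertices in increasing order, are:

  0-simplices (10): [0], [1], [2], [3], [4], [5], [6], [7], [8], [9]
  1-simplices (25): (25 of them)
  2-simplices (15): [0,2,3], [0,2,4], [0,3,7], [0,6,7], [1,2,3], [1,2,4], [1,2,5], [1,3,7], [1,3,9], [1,4,9], [1,5,9], [1,6,7], [2,3,8], [2,4,8], [2,5,8]

Hence C_0 ≅ Z^10, C_1 ≅ Z^25, C_2 ≅ Z^15.

Boundary ∂_1: C_1 → C_0 sends each edge [p,q] (with p < q) to q − p.
As a 10×25 matrix over Z this has rank 9, with invariant factors (1,1,1,1,1,1,1,1,1).

∂_2: C_2 → C_1 acts by ∂[p,q,r] = [q,r] − [p,r] + [p,q]. For instance
  ∂[0,2,4] = [2,4] − [0,4] + [0,2],
  ∂[1,4,9] = [4,9] − [1,9] + [1,4].
The 25×15 boundary matrix has rank 15 and Smith normal form diag(1,1,1,1,1,1,1,1,1,1,1,1,1,1,1).

Now H_k = ker ∂_k / im ∂_{k+1}, so:

  H_0: rank C_0 − rank ∂_1 = 10 − 9 = 1, and the invariant factors of ∂_1 are all 1, so H_0 ≅ Z.
  H_1: rank ker ∂_1 − rank ∂_2 = (25 − 9) − 15 = 1, and the invariant factors of ∂_2 are all 1, so H_1 ≅ Z.
  H_2: rank ker ∂_2 − rank ∂_3 = (15 − 15) − 0 = 0, and there is no ∂_3, so H_2 ≅ 0.

H_0 = Z,  H_1 = Z,  H_2 = 0.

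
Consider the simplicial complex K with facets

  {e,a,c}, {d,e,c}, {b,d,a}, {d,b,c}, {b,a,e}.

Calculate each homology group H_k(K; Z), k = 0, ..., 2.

Order the vertices as a < b < c < d < e. Listing each simplex with vertices in this order, K has dimension 2 with simplices:

  0-simplices (5): a, b, c, d, e
  1-simplices (10): ab, ac, ad, ae, bc, bd, be, cd, ce, de
  2-simplices (5): abd, abe, ace, bcd, cde

Hence C_0 ≅ Z^5, C_1 ≅ Z^10, C_2 ≅ Z^5.

∂_1: C_1 → C_0 is given by ∂[p,q] = [q] − [p]. For instance
  ∂ab = b − a.
This gives a 5×10 integer matrix of rank 4; reducing to Smith normal form yields diagonal entries (1,1,1,1).

Boundary ∂_2: C_2 → C_1 maps a triangle to the signed sum of its edges. For instance
  ∂cde = de − ce + cd,
  ∂abd = bd − ad + ab.
The 10×5 boundary matrix has rank 5 and Smith normal form diag(1,1,1,1,1).

Reading off H_k = ker ∂_k / im ∂_{k+1}:

  H_0: rank C_0 − rank ∂_1 = 5 − 4 = 1, and the invariant factors of ∂_1 are all 1, so H_0 ≅ Z.
  H_1: rank ker ∂_1 − rank ∂_2 = (10 − 4) − 5 = 1, and the invariant factors of ∂_2 are all 1, so H_1 ≅ Z.
  H_2: rank ker ∂_2 − rank ∂_3 = (5 − 5) − 0 = 0, and there is no ∂_3, so H_2 ≅ 0.

As a check, the Euler characteristic is 5 − 10 + 5 = 0, which agrees with 1 − 1 + 0 = 0.

H_0 = Z,  H_1 = Z,  H_2 = 0.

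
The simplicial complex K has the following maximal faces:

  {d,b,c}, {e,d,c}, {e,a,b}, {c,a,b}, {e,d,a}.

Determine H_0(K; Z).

H_0 = Z.

Order the vertices as a < b < c < d < e. Listing each simplex with vertices in this order, K has dimension 2 with simplices:

  0-simplices (5): a, b, c, d, e
  1-simplices (10): ab, ac, ad, ae, bc, bd, be, cd, ce, de
  2-simplices (5): abc, abe, ade, bcd, cde

so the chain groups are C_0 ≅ Z^5, C_1 ≅ Z^10, C_2 ≅ Z^5.

∂_1: C_1 → C_0 is given by ∂[p,q] = [q] − [p].
This gives a 5×10 integer matrix of rank 4; reducing to Smith normal form yields diagonal entries (1,1,1,1).

The boundary map ∂_2: C_2 → C_1 maps a triangle to the signed sum of its edges. For instance
  ∂abe = be − ae + ab,
  ∂cde = de − ce + cd.
The resulting 10×5 matrix has rank 5, and its Smith normal form has invariant factors (1,1,1,1,1).

Now H_k = ker ∂_k / im ∂_{k+1}, so:

  H_0: rank C_0 − rank ∂_1 = 5 − 4 = 1, and the invariant factors of ∂_1 are all 1, so H_0 = Z.

(K is a triangulation of the Möbius band.)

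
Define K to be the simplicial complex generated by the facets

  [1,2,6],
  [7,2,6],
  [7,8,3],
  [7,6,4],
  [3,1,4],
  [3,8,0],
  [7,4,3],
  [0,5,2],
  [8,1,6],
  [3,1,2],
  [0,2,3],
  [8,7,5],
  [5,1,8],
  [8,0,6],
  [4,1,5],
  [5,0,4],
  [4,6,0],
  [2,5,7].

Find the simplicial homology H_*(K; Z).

H_0 ≅ Z,  H_1 ≅ Z^2,  H_2 ≅ Z.

Fix the vertex order 0 < 1 < 2 < 3 < 4 < 5 < 6 < 7 < 8 and write every simplex with vertices in increasing order. Then dim K = 2 and the simplices of K are:

  0-simplices (9): [0], [1], [2], [3], [4], [5], [6], [7], [8]
  1-simplices (27): (27 of them)
  2-simplices (18): [0,2,3], [0,2,5], [0,3,8], [0,4,5], [0,4,6], [0,6,8], [1,2,3], [1,2,6], [1,3,4], [1,4,5], [1,5,8], [1,6,8], [2,5,7], [2,6,7], [3,4,7], [3,7,8], [4,6,7], [5,7,8]

giving chain groups C_0 ≅ Z^9, C_1 ≅ Z^27, C_2 ≅ Z^18.

Boundary ∂_1: C_1 → C_0 is given by ∂[p,q] = [q] − [p].
The resulting 9×27 matrix has rank 8, and its Smith normal form has invariant factors (1,1,1,1,1,1,1,1).

The boundary map ∂_2: C_2 → C_1 sends each 2-simplex [p,q,r] to [q,r] − [p,r] + [p,q]. For instance
  ∂[2,5,7] = [5,7] − [2,7] + [2,5],
  ∂[0,4,5] = [4,5] − [0,5] + [0,4].
This gives a 27×18 integer matrix of rank 17; reducing to Smith normal form yields diagonal entries (1,1,1,1,1,1,1,1,1,1,1,1,1,1,1,1,1).

From H_k ≅ ker(∂_k) / im(∂_{k+1}) we obtain:

  H_0: rank C_0 − rank ∂_1 = 9 − 8 = 1, and the invariant factors of ∂_1 are all 1, so H_0 ≅ Z.
  H_1: rank ker ∂_1 − rank ∂_2 = (27 − 8) − 17 = 2, and the invariant factors of ∂_2 are all 1, so H_1 ≅ Z^2.
  H_2: rank ker ∂_2 − rank ∂_3 = (18 − 17) − 0 = 1, and there is no ∂_3, so H_2 ≅ Z.

(K is a triangulation of the torus T^2.)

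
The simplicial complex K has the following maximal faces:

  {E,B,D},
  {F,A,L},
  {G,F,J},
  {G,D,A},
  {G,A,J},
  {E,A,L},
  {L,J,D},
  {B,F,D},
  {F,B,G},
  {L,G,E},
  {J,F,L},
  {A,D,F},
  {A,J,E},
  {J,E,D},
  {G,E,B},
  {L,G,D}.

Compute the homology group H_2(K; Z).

H_2 = Z.

Fix the vertex order A < B < D < E < F < G < J < L and write every simplex with vertices in increasing order. Then dim K = 2 and the simplices of K are:

  0-simplices (8): A, B, D, E, F, G, J, L
  1-simplices (24): AD, AE, AF, AG, AJ, AL, BD, BE, BF, BG, DE, DF, DG, DJ, DL, EG, EJ, EL, FG, FJ, FL, GJ, GL, JL
  2-simplices (16): ADF, ADG, AEJ, AEL, AFL, AGJ, BDE, BDF, BEG, BFG, DEJ, DGL, DJL, EGL, FGJ, FJL

so the chain groups are C_0 ≅ Z^8, C_1 ≅ Z^24, C_2 ≅ Z^16.

Boundary ∂_1: C_1 → C_0 is given by ∂[p,q] = [q] − [p].
This gives a 8×24 integer matrix of rank 7; reducing to Smith normal form yields diagonal entries (1,1,1,1,1,1,1).

The boundary map ∂_2: C_2 → C_1 sends each 2-simplex [p,q,r] to [q,r] − [p,r] + [p,q]. For instance
  ∂FGJ = GJ − FJ + FG,
  ∂DJL = JL − DL + DJ.
The 24×16 boundary matrix has rank 15 and Smith normal form diag(1,1,1,1,1,1,1,1,1,1,1,1,1,1,1).

Now H_k = ker ∂_k / im ∂_{k+1}, so:

  H_2: rank ker ∂_2 − rank ∂_3 = (16 − 15) − 0 = 1, and there is no ∂_3, so H_2 ≅ Z.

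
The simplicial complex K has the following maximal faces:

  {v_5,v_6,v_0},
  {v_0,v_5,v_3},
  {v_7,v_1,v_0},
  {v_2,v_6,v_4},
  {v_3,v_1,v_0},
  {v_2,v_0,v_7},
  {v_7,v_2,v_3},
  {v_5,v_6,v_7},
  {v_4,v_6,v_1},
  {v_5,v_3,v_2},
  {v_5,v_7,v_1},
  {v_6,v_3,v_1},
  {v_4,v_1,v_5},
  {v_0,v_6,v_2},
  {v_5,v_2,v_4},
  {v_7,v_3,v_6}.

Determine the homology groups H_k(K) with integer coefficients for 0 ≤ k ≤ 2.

Take the total order v_0 < v_1 < v_2 < v_3 < v_4 < v_5 < v_6 < v_7 on the vertex set. Then K (dimension 2) consists of the simplices:

  0-simplices (8): [v_0], [v_1], [v_2], [v_3], [v_4], [v_5], [v_6], [v_7]
  1-simplices (24): (24 of them)
  2-simplices (16): (16 of them)

giving chain groups C_0 ≅ Z^8, C_1 ≅ Z^24, C_2 ≅ Z^16.

Boundary ∂_1: C_1 → C_0 sends each edge [p,q] (with p < q) to q − p.
As a 8×24 matrix over Z this has rank 7, with invariant factors (1,1,1,1,1,1,1).

The boundary map ∂_2: C_2 → C_1 sends each 2-simplex [p,q,r] to [q,r] − [p,r] + [p,q]. For instance
  ∂[v_2,v_3,v_5] = [v_3,v_5] − [v_2,v_5] + [v_2,v_3],
  ∂[v_0,v_3,v_5] = [v_3,v_5] − [v_0,v_5] + [v_0,v_3].
This gives a 24×16 integer matrix of rank 15; reducing to Smith normal form yields diagonal entries (1,1,1,1,1,1,1,1,1,1,1,1,1,1,1).

Now H_k = ker ∂_k / im ∂_{k+1}, so:

  H_0: rank C_0 − rank ∂_1 = 8 − 7 = 1, and the invariant factors of ∂_1 are all 1, so H_0 = Z.
  H_1: rank ker ∂_1 − rank ∂_2 = (24 − 7) − 15 = 2, and the invariant factors of ∂_2 are all 1, so H_1 = Z^2.
  H_2: rank ker ∂_2 − rank ∂_3 = (16 − 15) − 0 = 1, and there is no ∂_3, so H_2 = Z.

(K is a triangulation of the torus T^2.)

H_0 = Z,  H_1 = Z^2,  H_2 = Z.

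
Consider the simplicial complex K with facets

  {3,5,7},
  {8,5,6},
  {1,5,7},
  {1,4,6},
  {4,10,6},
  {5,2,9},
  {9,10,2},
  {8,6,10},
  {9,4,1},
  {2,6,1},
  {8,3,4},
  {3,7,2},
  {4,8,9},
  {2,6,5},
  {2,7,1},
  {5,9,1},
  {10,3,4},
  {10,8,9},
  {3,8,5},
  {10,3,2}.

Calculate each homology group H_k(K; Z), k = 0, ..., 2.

H_0 = Z,  H_1 = Z × Z/2,  H_2 = 0.

Order the vertices as 1 < 2 < 3 < 4 < 5 < 6 < 7 < 8 < 9 < 10. Listing each simplex with vertices in this order, K has dimension 2 with simplices:

  0-simplices (10): [1], [2], [3], [4], [5], [6], [7], [8], [9], [10]
  1-simplices (30): (30 of them)
  2-simplices (20): (20 of them)

giving chain groups C_0 ≅ Z^10, C_1 ≅ Z^30, C_2 ≅ Z^20.

∂_1: C_1 → C_0 is given by ∂[p,q] = [q] − [p].
This gives a 10×30 integer matrix of rank 9; reducing to Smith normal form yields diagonal entries (1,1,1,1,1,1,1,1,1).

Boundary ∂_2: C_2 → C_1 acts by ∂[p,q,r] = [q,r] − [p,r] + [p,q]. For instance
  ∂[2,5,6] = [5,6] − [2,6] + [2,5],
  ∂[1,5,7] = [5,7] − [1,7] + [1,5].
The resulting 30×20 matrix has rank 20, and its Smith normal form has invariant factors (1,1,1,1,1,1,1,1,1,1,1,1,1,1,1,1,1,1,1,2).

Now H_k = ker ∂_k / im ∂_{k+1}, so:

  H_0: rank C_0 − rank ∂_1 = 10 − 9 = 1, and the invariant factors of ∂_1 are all 1, so H_0 ≅ Z.
  H_1: rank ker ∂_1 − rank ∂_2 = (30 − 9) − 20 = 1, and ∂_2 has invariant factor 2 > 1, so H_1 ≅ Z × Z/2.
  H_2: rank ker ∂_2 − rank ∂_3 = (20 − 20) − 0 = 0, and there is no ∂_3, so H_2 ≅ 0.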